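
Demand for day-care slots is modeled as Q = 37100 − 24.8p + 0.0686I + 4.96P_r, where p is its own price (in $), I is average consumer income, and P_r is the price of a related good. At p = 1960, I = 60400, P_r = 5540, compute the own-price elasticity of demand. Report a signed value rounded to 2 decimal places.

At the given values, Q = 37100 − 24.8(1960) + 0.0686(60400) + 4.96(5540) = 20113.84.
∂Q/∂p = −24.8.
E = (-24.8) × (1960/20113.84) = -2.4166…

-2.42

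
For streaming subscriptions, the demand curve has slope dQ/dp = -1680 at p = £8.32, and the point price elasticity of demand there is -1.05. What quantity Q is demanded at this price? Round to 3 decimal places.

13312.000

Ed = (dQ/dp)·(p/Q) ⇒ Q = (dQ/dp)·p/Ed = (-1680)·8.32/(-1.05) = 13312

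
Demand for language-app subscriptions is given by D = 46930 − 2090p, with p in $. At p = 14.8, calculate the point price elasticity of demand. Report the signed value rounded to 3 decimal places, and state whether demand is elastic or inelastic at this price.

dD/dp = −2090. At p = 14.8, D = 46930 − 2090(14.8) = 15998.
Ed = (dD/dp)·(p/D) = −2090 × (14.8/15998) = -1.93349…
|Ed| = 1.933 > 1, so demand is elastic.

-1.933; elastic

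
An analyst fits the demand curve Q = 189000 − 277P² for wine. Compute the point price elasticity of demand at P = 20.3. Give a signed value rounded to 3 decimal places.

dQ/dP = −2·277·P = -11246.2. At P = 20.3, Q = 74851.07.
Ed = (dQ/dP)·(P/Q) = (-11246.2) × (20.3/74851.07) = -3.05002…

-3.050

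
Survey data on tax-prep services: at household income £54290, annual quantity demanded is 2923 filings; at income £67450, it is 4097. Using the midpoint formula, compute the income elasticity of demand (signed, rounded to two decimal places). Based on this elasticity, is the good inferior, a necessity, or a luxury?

1.55; luxury

%ΔQ = (4097 − 2923)/[( 2923 + 4097)/2] = 1174/3510 = 0.334472…
%ΔIncome = (67450 − 54290)/[( 54290 + 67450)/2] = 13160/60870 = 0.216198…
E_income = (1174/3510) / (13160/60870) = 1.5470…
E_income > 1 ⇒ normal good, luxury.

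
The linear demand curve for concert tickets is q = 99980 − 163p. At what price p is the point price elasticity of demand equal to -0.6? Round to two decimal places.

230.02

Ed = −163p/(99980 − 163p). Set this equal to -0.6:
163p = 0.6·(99980 − 163p) ⇒ 163p(1 + 0.6) = 0.6·99980
p = 0.6·99980 / (163·1.6) = 230.0153…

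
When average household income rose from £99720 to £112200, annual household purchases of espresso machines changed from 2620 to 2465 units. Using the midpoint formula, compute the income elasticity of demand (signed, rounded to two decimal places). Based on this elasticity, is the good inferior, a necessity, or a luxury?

-0.52; inferior

%ΔQ = (2465 − 2620)/[( 2620 + 2465)/2] = -155/2542.5 = -0.060963…
%ΔIncome = (112200 − 99720)/[( 99720 + 112200)/2] = 12480/105960 = 0.117780…
E_income = (-155/2542.5) / (12480/105960) = -0.5176…
E_income < 0 ⇒ inferior good.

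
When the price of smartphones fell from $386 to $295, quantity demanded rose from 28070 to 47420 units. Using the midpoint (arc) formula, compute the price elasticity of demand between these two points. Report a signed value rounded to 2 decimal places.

-1.92

%ΔQ = (47420 − 28070) / [(28070 + 47420)/2] = 19350/37745 = 0.512650…
%ΔP = (295 − 386) / [(386 + 295)/2] = -91/340.5 = -0.267254…
Arc Ed = %ΔQ / %ΔP = (19350/37745) / (-91/340.5) = -1.9182…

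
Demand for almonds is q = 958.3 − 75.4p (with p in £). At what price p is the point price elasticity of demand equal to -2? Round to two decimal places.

8.47

Ed = −75.4p/(958.3 − 75.4p). Set this equal to -2:
75.4p = 2·(958.3 − 75.4p) ⇒ 75.4p(1 + 2) = 2·958.3
p = 2·958.3 / (75.4·3) = 8.4730…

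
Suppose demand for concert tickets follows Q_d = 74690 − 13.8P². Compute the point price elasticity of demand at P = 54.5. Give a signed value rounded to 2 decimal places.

-2.43

dQ_d/dP = −2·13.8·P = -1504.2. At P = 54.5, Q_d = 33700.55.
Ed = (dQ_d/dP)·(P/Q_d) = (-1504.2) × (54.5/33700.55) = -2.4325…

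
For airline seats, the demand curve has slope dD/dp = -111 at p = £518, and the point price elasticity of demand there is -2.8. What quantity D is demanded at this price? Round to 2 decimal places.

Ed = (dD/dp)·(p/D) ⇒ D = (dD/dp)·p/Ed = (-111)·518/(-2.8) = 20535

20535.00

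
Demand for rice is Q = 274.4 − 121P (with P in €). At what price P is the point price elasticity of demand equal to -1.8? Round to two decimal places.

1.46

Ed = −121P/(274.4 − 121P). Set this equal to -1.8:
121P = 1.8·(274.4 − 121P) ⇒ 121P(1 + 1.8) = 1.8·274.4
P = 1.8·274.4 / (121·2.8) = 1.4578…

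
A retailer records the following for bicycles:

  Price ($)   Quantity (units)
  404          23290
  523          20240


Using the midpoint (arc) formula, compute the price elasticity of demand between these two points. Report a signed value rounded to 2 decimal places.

%ΔQ = (20240 − 23290) / [(23290 + 20240)/2] = -3050/21765 = -0.140133…
%ΔP = (523 − 404) / [(404 + 523)/2] = 119/463.5 = 0.256742…
Arc Ed = %ΔQ / %ΔP = (-3050/21765) / (119/463.5) = -0.5458…

-0.55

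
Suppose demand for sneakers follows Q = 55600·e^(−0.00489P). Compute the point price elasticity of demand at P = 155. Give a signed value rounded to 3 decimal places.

dQ/dP = −0.00489·Q = -127.412. At P = 155, Q = 26055.6.
Ed = (dQ/dP)·(P/Q) = (-127.412) × (155/26055.6) = -0.75795

-0.758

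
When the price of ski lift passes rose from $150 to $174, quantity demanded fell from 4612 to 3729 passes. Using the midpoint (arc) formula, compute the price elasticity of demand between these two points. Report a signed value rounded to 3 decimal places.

-1.429

%ΔQ = (3729 − 4612) / [(4612 + 3729)/2] = -883/4170.5 = -0.211725…
%ΔP = (174 − 150) / [(150 + 174)/2] = 24/162 = 0.148148…
Arc Ed = %ΔQ / %ΔP = (-883/4170.5) / (24/162) = -1.42914…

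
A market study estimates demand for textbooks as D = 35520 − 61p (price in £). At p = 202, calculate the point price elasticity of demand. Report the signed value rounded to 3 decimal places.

-0.531

dD/dp = −61. At p = 202, D = 35520 − 61(202) = 23198.
Ed = (dD/dp)·(p/D) = −61 × (202/23198) = -0.53116…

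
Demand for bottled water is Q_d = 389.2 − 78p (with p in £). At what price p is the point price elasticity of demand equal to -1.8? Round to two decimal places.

3.21

Ed = −78p/(389.2 − 78p). Set this equal to -1.8:
78p = 1.8·(389.2 − 78p) ⇒ 78p(1 + 1.8) = 1.8·389.2
p = 1.8·389.2 / (78·2.8) = 3.2076…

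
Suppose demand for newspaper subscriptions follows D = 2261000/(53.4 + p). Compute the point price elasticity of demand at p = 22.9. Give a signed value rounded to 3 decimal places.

dD/dp = −2261000/(53.4 + p)² = -388.375. At p = 22.9, D = 29633.
Ed = (dD/dp)·(p/D) = (-388.375) × (22.9/29633) = -0.30013…

-0.300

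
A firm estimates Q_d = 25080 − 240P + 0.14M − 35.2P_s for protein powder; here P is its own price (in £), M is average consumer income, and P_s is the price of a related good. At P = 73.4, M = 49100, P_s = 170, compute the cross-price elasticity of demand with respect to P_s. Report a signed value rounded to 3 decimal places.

At the given values, Q_d = 25080 − 240(73.4) + 0.14(49100) − 35.2(170) = 8354.
∂Q_d/∂P_s = -35.2.
E = (-35.2) × (170/8354) = -0.71630…

-0.716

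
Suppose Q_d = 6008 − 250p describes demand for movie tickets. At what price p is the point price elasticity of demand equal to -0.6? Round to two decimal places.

Ed = −250p/(6008 − 250p). Set this equal to -0.6:
250p = 0.6·(6008 − 250p) ⇒ 250p(1 + 0.6) = 0.6·6008
p = 0.6·6008 / (250·1.6) = 9.012

9.01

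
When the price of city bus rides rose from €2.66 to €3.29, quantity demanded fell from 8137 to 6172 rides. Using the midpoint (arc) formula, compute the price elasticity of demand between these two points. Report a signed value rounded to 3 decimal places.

-1.297

%ΔQ = (6172 − 8137) / [(8137 + 6172)/2] = -1965/7154.5 = -0.274652…
%ΔP = (3.29 − 2.66) / [(2.66 + 3.29)/2] = 0.63/2.975 = 0.211764…
Arc Ed = %ΔQ / %ΔP = (-1965/7154.5) / (0.63/2.975) = -1.29696…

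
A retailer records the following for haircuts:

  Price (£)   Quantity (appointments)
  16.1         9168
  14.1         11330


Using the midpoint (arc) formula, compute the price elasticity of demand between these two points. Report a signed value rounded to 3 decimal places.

%ΔQ = (11330 − 9168) / [(9168 + 11330)/2] = 2162/10249 = 0.210947…
%ΔP = (14.1 − 16.1) / [(16.1 + 14.1)/2] = -2/15.1 = -0.132450…
Arc Ed = %ΔQ / %ΔP = (2162/10249) / (-2/15.1) = -1.59265…

-1.593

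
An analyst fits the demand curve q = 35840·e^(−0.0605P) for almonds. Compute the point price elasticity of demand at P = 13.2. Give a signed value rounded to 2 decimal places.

-0.80

dq/dP = −0.0605·q = -975.654. At P = 13.2, q = 16126.5.
Ed = (dq/dP)·(P/q) = (-975.654) × (13.2/16126.5) = -0.7986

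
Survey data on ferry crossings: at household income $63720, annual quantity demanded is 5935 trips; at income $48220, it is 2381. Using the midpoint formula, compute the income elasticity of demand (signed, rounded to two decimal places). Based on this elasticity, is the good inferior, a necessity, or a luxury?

%ΔQ = (2381 − 5935)/[( 5935 + 2381)/2] = -3554/4158 = -0.854737…
%ΔIncome = (48220 − 63720)/[( 63720 + 48220)/2] = -15500/55970 = -0.276934…
E_income = (-3554/4158) / (-15500/55970) = 3.0864…
E_income > 1 ⇒ normal good, luxury.

3.09; luxury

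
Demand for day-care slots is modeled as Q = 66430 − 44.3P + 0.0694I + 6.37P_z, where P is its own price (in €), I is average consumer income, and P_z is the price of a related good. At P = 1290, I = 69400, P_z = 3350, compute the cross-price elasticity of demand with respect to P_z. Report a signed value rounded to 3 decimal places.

0.602

At the given values, Q = 66430 − 44.3(1290) + 0.0694(69400) + 6.37(3350) = 35438.86.
∂Q/∂P_z = 6.37.
E = (6.37) × (3350/35438.86) = 0.60214…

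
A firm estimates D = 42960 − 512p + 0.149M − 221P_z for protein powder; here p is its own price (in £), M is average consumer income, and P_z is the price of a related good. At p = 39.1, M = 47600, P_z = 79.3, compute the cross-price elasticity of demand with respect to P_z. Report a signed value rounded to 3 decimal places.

-1.401

At the given values, D = 42960 − 512(39.1) + 0.149(47600) − 221(79.3) = 12507.9.
∂D/∂P_z = -221.
E = (-221) × (79.3/12507.9) = -1.40113…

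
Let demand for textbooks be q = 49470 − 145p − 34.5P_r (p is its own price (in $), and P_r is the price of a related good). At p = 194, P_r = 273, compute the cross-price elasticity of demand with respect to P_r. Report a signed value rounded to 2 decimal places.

-0.79

At the given values, q = 49470 − 145(194) − 34.5(273) = 11921.5.
∂q/∂P_r = -34.5.
E = (-34.5) × (273/11921.5) = -0.7900…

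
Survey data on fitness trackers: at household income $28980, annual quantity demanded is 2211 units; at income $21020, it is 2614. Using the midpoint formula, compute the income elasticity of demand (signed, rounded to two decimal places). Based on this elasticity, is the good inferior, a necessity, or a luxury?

-0.52; inferior

%ΔQ = (2614 − 2211)/[( 2211 + 2614)/2] = 403/2412.5 = 0.167046…
%ΔIncome = (21020 − 28980)/[( 28980 + 21020)/2] = -7960/25000 = -0.3184
E_income = (403/2412.5) / (-7960/25000) = -0.5246…
E_income < 0 ⇒ inferior good.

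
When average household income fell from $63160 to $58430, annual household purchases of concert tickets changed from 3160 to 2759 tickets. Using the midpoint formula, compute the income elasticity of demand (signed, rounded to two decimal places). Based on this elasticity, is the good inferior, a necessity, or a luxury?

1.74; luxury

%ΔQ = (2759 − 3160)/[( 3160 + 2759)/2] = -401/2959.5 = -0.135495…
%ΔIncome = (58430 − 63160)/[( 63160 + 58430)/2] = -4730/60795 = -0.077802…
E_income = (-401/2959.5) / (-4730/60795) = 1.7415…
E_income > 1 ⇒ normal good, luxury.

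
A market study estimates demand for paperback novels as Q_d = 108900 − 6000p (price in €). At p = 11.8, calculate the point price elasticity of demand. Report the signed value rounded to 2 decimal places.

-1.86

dQ_d/dp = −6000. At p = 11.8, Q_d = 108900 − 6000(11.8) = 38100.
Ed = (dQ_d/dp)·(p/Q_d) = −6000 × (11.8/38100) = -1.8582…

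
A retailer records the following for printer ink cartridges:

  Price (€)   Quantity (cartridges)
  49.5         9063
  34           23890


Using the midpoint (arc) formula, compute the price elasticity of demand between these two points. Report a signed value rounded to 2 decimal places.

-2.42

%ΔQ = (23890 − 9063) / [(9063 + 23890)/2] = 14827/16476.5 = 0.899887…
%ΔP = (34 − 49.5) / [(49.5 + 34)/2] = -15.5/41.75 = -0.371257…
Arc Ed = %ΔQ / %ΔP = (14827/16476.5) / (-15.5/41.75) = -2.4238…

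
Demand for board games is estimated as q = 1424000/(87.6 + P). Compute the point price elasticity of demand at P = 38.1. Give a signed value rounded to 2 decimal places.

-0.30

dq/dP = −1424000/(87.6 + P)² = -90.1238. At P = 38.1, q = 11328.6.
Ed = (dq/dP)·(P/q) = (-90.1238) × (38.1/11328.6) = -0.3031…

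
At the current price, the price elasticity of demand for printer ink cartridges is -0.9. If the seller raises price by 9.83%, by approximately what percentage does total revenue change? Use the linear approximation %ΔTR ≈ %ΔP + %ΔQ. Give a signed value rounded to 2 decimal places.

+0.98%

%ΔQ ≈ Ed × %ΔP = (-0.9) × (+9.83%) = -8.8470%
%ΔTR ≈ %ΔP + %ΔQ = (+9.83%) + (-8.8470%) = +0.9830%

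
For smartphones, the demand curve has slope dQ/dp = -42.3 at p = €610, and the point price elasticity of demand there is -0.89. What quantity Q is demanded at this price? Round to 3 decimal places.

28992.135

Ed = (dQ/dp)·(p/Q) ⇒ Q = (dQ/dp)·p/Ed = (-42.3)·610/(-0.89) = 28992.13483…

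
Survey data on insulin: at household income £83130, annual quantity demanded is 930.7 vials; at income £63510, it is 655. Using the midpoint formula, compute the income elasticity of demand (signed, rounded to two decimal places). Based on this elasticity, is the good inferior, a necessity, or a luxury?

%ΔQ = (655 − 930.7)/[( 930.7 + 655)/2] = -275.7/792.85 = -0.347732…
%ΔIncome = (63510 − 83130)/[( 83130 + 63510)/2] = -19620/73320 = -0.267594…
E_income = (-275.7/792.85) / (-19620/73320) = 1.2994…
E_income > 1 ⇒ normal good, luxury.

1.30; luxury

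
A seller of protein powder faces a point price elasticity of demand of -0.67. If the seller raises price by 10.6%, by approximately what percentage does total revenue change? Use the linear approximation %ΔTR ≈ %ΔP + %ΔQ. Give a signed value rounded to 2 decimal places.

+3.50%

%ΔQ ≈ Ed × %ΔP = (-0.67) × (+10.6%) = -7.1020%
%ΔTR ≈ %ΔP + %ΔQ = (+10.6%) + (-7.1020%) = +3.4980%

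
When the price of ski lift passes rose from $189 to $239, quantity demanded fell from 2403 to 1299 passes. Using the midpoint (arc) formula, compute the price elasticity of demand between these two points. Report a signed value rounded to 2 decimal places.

%ΔQ = (1299 − 2403) / [(2403 + 1299)/2] = -1104/1851 = -0.596434…
%ΔP = (239 − 189) / [(189 + 239)/2] = 50/214 = 0.233644…
Arc Ed = %ΔQ / %ΔP = (-1104/1851) / (50/214) = -2.5527…

-2.55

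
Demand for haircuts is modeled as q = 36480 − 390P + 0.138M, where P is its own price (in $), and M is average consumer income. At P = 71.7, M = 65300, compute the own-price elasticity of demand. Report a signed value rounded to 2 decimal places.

At the given values, q = 36480 − 390(71.7) + 0.138(65300) = 17528.4.
∂q/∂P = −390.
E = (-390) × (71.7/17528.4) = -1.5952…

-1.60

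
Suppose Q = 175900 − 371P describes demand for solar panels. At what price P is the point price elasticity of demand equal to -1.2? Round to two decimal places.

258.61

Ed = −371P/(175900 − 371P). Set this equal to -1.2:
371P = 1.2·(175900 − 371P) ⇒ 371P(1 + 1.2) = 1.2·175900
P = 1.2·175900 / (371·2.2) = 258.6130…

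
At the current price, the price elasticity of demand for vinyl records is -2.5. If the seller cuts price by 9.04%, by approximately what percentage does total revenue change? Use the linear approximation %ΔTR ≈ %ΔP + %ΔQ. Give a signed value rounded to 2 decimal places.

%ΔQ ≈ Ed × %ΔP = (-2.5) × (-9.04%) = +22.6000%
%ΔTR ≈ %ΔP + %ΔQ = (-9.04%) + (+22.6000%) = +13.5600%

+13.56%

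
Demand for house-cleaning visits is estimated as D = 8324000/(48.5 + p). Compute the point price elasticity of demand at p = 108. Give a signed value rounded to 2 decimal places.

dD/dp = −8324000/(48.5 + p)² = -339.863. At p = 108, D = 53188.5.
Ed = (dD/dp)·(p/D) = (-339.863) × (108/53188.5) = -0.6900…

-0.69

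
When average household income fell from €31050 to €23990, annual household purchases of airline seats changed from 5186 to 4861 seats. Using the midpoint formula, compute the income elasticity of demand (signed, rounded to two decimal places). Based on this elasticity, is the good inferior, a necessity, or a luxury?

0.25; necessity

%ΔQ = (4861 − 5186)/[( 5186 + 4861)/2] = -325/5023.5 = -0.064695…
%ΔIncome = (23990 − 31050)/[( 31050 + 23990)/2] = -7060/27520 = -0.256540…
E_income = (-325/5023.5) / (-7060/27520) = 0.2521…
0 < E_income < 1 ⇒ normal good, necessity.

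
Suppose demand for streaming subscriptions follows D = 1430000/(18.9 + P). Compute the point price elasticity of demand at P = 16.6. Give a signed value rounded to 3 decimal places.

dD/dP = −1430000/(18.9 + P)² = -1134.7. At P = 16.6, D = 40281.7.
Ed = (dD/dP)·(P/D) = (-1134.7) × (16.6/40281.7) = -0.46760…

-0.468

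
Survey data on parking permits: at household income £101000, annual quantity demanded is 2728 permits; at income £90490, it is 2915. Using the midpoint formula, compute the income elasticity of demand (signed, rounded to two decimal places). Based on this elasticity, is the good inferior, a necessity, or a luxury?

-0.60; inferior

%ΔQ = (2915 − 2728)/[( 2728 + 2915)/2] = 187/2821.5 = 0.066276…
%ΔIncome = (90490 − 101000)/[( 101000 + 90490)/2] = -10510/95745 = -0.109770…
E_income = (187/2821.5) / (-10510/95745) = -0.6037…
E_income < 0 ⇒ inferior good.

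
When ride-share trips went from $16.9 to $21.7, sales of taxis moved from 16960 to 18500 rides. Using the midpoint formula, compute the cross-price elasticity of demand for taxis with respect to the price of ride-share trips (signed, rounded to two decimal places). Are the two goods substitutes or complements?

%ΔQ_{taxis} = (18500 − 16960)/avg = 1540/17730 = 0.086858…
%ΔP_{ride-share trips} = (21.7 − 16.9)/avg = 4.8/19.3 = 0.248704…
E_cross = (1540/17730) / (4.8/19.3) = 0.3492…
E_cross > 0 ⇒ the goods are substitutes.

0.35; substitutes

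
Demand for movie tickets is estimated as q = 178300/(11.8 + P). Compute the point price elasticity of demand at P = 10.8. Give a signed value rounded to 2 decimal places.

dq/dP = −178300/(11.8 + P)² = -349.088. At P = 10.8, q = 7889.38.
Ed = (dq/dP)·(P/q) = (-349.088) × (10.8/7889.38) = -0.4778…

-0.48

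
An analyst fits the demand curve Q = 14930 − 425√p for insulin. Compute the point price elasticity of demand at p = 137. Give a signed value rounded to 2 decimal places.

dQ/dp = −425/(2√p) = -18.1551. At p = 137, Q = 9955.5.
Ed = (dQ/dp)·(p/Q) = (-18.1551) × (137/9955.5) = -0.2498…

-0.25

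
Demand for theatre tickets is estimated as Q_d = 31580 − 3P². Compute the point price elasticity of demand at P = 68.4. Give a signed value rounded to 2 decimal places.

dQ_d/dP = −2·3·P = -410.4. At P = 68.4, Q_d = 17544.32.
Ed = (dQ_d/dP)·(P/Q_d) = (-410.4) × (68.4/17544.32) = -1.6000…

-1.60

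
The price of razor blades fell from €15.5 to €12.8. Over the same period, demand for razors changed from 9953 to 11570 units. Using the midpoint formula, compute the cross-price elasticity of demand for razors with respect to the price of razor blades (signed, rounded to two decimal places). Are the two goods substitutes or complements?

%ΔQ_{razors} = (11570 − 9953)/avg = 1617/10761.5 = 0.150257…
%ΔP_{razor blades} = (12.8 − 15.5)/avg = -2.7/14.15 = -0.190812…
E_cross = (1617/10761.5) / (-2.7/14.15) = -0.7874…
E_cross < 0 ⇒ the goods are complements.

-0.79; complements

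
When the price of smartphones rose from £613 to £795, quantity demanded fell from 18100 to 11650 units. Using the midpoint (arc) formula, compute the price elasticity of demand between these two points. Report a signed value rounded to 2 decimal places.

%ΔQ = (11650 − 18100) / [(18100 + 11650)/2] = -6450/14875 = -0.433613…
%ΔP = (795 − 613) / [(613 + 795)/2] = 182/704 = 0.258522…
Arc Ed = %ΔQ / %ΔP = (-6450/14875) / (182/704) = -1.6772…

-1.68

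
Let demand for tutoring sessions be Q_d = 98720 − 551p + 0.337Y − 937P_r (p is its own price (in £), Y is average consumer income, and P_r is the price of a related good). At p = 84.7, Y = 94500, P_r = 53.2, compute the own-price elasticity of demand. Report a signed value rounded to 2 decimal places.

-1.37

At the given values, Q_d = 98720 − 551(84.7) + 0.337(94500) − 937(53.2) = 34048.4.
∂Q_d/∂p = −551.
E = (-551) × (84.7/34048.4) = -1.3706…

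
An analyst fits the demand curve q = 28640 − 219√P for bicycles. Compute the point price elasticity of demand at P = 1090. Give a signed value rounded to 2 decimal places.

dq/dP = −219/(2√P) = -3.31666. At P = 1090, q = 21409.7.
Ed = (dq/dP)·(P/q) = (-3.31666) × (1090/21409.7) = -0.1688…

-0.17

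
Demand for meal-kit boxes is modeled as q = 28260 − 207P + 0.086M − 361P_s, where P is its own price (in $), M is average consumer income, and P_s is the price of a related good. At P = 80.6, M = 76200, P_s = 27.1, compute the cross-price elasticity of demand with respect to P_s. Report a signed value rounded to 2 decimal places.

At the given values, q = 28260 − 207(80.6) + 0.086(76200) − 361(27.1) = 8345.9.
∂q/∂P_s = -361.
E = (-361) × (27.1/8345.9) = -1.1722…

-1.17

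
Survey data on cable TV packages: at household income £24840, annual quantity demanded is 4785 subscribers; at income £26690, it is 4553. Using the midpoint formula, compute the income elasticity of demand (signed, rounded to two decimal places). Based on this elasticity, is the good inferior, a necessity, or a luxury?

-0.69; inferior

%ΔQ = (4553 − 4785)/[( 4785 + 4553)/2] = -232/4669 = -0.049689…
%ΔIncome = (26690 − 24840)/[( 24840 + 26690)/2] = 1850/25765 = 0.071802…
E_income = (-232/4669) / (1850/25765) = -0.6920…
E_income < 0 ⇒ inferior good.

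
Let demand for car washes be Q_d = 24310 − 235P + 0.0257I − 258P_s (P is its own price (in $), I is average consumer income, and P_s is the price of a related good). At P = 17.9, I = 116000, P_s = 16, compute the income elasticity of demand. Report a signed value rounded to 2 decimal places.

At the given values, Q_d = 24310 − 235(17.9) + 0.0257(116000) − 258(16) = 18956.7.
∂Q_d/∂I = 0.0257.
E = (0.0257) × (116000/18956.7) = 0.1572…

0.16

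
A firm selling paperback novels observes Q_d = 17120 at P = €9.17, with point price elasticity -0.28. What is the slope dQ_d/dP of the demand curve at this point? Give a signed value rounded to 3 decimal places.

Ed = (dQ_d/dP)·(P/Q_d) ⇒ dQ_d/dP = Ed·Q_d/P = (-0.28)·17120/9.17 = -522.74809…

-522.748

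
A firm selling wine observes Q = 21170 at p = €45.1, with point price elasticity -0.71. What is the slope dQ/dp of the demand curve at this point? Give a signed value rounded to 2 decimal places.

-333.27

Ed = (dQ/dp)·(p/Q) ⇒ dQ/dp = Ed·Q/p = (-0.71)·21170/45.1 = -333.2749…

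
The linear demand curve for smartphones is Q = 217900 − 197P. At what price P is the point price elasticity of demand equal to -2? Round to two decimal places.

Ed = −197P/(217900 − 197P). Set this equal to -2:
197P = 2·(217900 − 197P) ⇒ 197P(1 + 2) = 2·217900
P = 2·217900 / (197·3) = 737.3942…

737.39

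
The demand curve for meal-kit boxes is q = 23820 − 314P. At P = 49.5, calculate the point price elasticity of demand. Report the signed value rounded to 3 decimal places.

-1.878

dq/dP = −314. At P = 49.5, q = 23820 − 314(49.5) = 8277.
Ed = (dq/dP)·(P/q) = −314 × (49.5/8277) = -1.87785…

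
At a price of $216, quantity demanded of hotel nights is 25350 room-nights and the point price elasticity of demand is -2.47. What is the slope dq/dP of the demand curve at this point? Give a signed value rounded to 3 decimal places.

-289.882

Ed = (dq/dP)·(P/q) ⇒ dq/dP = Ed·q/P = (-2.47)·25350/216 = -289.88194…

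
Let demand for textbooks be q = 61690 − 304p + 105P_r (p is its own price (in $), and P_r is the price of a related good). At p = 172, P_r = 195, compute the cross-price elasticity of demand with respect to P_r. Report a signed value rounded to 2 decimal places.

At the given values, q = 61690 − 304(172) + 105(195) = 29877.
∂q/∂P_r = 105.
E = (105) × (195/29877) = 0.6853…

0.69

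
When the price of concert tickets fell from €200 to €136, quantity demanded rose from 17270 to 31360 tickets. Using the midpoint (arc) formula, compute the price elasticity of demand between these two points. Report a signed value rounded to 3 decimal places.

%ΔQ = (31360 − 17270) / [(17270 + 31360)/2] = 14090/24315 = 0.579477…
%ΔP = (136 − 200) / [(200 + 136)/2] = -64/168 = -0.380952…
Arc Ed = %ΔQ / %ΔP = (14090/24315) / (-64/168) = -1.52112…

-1.521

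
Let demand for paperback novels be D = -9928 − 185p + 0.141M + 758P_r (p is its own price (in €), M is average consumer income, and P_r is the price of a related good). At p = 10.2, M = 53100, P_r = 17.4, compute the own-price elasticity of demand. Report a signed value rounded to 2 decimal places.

-0.21

At the given values, D = -9928 − 185(10.2) + 0.141(53100) + 758(17.4) = 8861.3.
∂D/∂p = −185.
E = (-185) × (10.2/8861.3) = -0.2129…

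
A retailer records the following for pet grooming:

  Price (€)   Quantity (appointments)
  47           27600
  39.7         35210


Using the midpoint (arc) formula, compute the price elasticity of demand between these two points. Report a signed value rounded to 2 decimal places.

%ΔQ = (35210 − 27600) / [(27600 + 35210)/2] = 7610/31405 = 0.242318…
%ΔP = (39.7 − 47) / [(47 + 39.7)/2] = -7.3/43.35 = -0.168396…
Arc Ed = %ΔQ / %ΔP = (7610/31405) / (-7.3/43.35) = -1.4389…

-1.44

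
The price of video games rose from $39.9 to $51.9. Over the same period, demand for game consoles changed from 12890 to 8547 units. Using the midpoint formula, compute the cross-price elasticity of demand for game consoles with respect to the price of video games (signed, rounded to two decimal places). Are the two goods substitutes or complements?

-1.55; complements

%ΔQ_{game consoles} = (8547 − 12890)/avg = -4343/10718.5 = -0.405187…
%ΔP_{video games} = (51.9 − 39.9)/avg = 12/45.9 = 0.261437…
E_cross = (-4343/10718.5) / (12/45.9) = -1.5498…
E_cross < 0 ⇒ the goods are complements.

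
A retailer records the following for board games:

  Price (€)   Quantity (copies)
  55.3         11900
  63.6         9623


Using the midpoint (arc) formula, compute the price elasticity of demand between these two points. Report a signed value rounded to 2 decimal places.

-1.52

%ΔQ = (9623 − 11900) / [(11900 + 9623)/2] = -2277/10761.5 = -0.211587…
%ΔP = (63.6 − 55.3) / [(55.3 + 63.6)/2] = 8.3/59.45 = 0.139613…
Arc Ed = %ΔQ / %ΔP = (-2277/10761.5) / (8.3/59.45) = -1.5155…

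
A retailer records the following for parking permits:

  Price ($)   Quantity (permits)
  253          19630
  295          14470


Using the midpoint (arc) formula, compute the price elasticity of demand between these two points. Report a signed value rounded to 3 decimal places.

%ΔQ = (14470 − 19630) / [(19630 + 14470)/2] = -5160/17050 = -0.302639…
%ΔP = (295 − 253) / [(253 + 295)/2] = 42/274 = 0.153284…
Arc Ed = %ΔQ / %ΔP = (-5160/17050) / (42/274) = -1.97436…

-1.974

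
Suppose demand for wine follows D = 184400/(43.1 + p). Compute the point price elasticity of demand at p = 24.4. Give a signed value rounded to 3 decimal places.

-0.361

dD/dp = −184400/(43.1 + p)² = -40.4719. At p = 24.4, D = 2731.85.
Ed = (dD/dp)·(p/D) = (-40.4719) × (24.4/2731.85) = -0.36148…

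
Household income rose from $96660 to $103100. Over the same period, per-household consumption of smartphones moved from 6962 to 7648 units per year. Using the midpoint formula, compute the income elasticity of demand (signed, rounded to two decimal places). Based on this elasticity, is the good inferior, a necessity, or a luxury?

%ΔQ = (7648 − 6962)/[( 6962 + 7648)/2] = 686/7305 = 0.093908…
%ΔIncome = (103100 − 96660)/[( 96660 + 103100)/2] = 6440/99880 = 0.064477…
E_income = (686/7305) / (6440/99880) = 1.4564…
E_income > 1 ⇒ normal good, luxury.

1.46; luxury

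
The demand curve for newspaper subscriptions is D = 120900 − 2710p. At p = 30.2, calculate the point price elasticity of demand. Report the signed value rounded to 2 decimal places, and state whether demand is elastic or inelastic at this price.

-2.10; elastic

dD/dp = −2710. At p = 30.2, D = 120900 − 2710(30.2) = 39058.
Ed = (dD/dp)·(p/D) = −2710 × (30.2/39058) = -2.0953…
|Ed| = 2.10 > 1, so demand is elastic.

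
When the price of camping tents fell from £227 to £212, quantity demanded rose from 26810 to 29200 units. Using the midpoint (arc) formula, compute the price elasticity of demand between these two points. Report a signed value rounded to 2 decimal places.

-1.25

%ΔQ = (29200 − 26810) / [(26810 + 29200)/2] = 2390/28005 = 0.085341…
%ΔP = (212 − 227) / [(227 + 212)/2] = -15/219.5 = -0.068337…
Arc Ed = %ΔQ / %ΔP = (2390/28005) / (-15/219.5) = -1.2488…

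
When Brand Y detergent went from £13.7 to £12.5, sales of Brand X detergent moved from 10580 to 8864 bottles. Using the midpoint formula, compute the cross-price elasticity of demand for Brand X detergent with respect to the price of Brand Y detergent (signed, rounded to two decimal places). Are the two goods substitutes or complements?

1.93; substitutes

%ΔQ_{Brand X detergent} = (8864 − 10580)/avg = -1716/9722 = -0.176506…
%ΔP_{Brand Y detergent} = (12.5 − 13.7)/avg = -1.2/13.1 = -0.091603…
E_cross = (-1716/9722) / (-1.2/13.1) = 1.9268…
E_cross > 0 ⇒ the goods are substitutes.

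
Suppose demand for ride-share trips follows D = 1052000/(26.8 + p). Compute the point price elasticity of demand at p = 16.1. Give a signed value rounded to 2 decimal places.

dD/dp = −1052000/(26.8 + p)² = -571.612. At p = 16.1, D = 24522.1.
Ed = (dD/dp)·(p/D) = (-571.612) × (16.1/24522.1) = -0.3752…

-0.38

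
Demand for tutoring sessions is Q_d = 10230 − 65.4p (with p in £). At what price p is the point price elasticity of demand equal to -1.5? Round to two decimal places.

93.85

Ed = −65.4p/(10230 − 65.4p). Set this equal to -1.5:
65.4p = 1.5·(10230 − 65.4p) ⇒ 65.4p(1 + 1.5) = 1.5·10230
p = 1.5·10230 / (65.4·2.5) = 93.8532…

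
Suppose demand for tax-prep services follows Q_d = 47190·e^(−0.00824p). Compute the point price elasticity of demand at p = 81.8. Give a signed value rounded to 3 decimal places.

-0.674

dQ_d/dp = −0.00824·Q_d = -198.175. At p = 81.8, Q_d = 24050.4.
Ed = (dQ_d/dp)·(p/Q_d) = (-198.175) × (81.8/24050.4) = -0.67403…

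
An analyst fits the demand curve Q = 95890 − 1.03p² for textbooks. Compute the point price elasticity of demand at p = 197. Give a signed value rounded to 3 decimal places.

-1.430

dQ/dp = −2·1.03·p = -405.82. At p = 197, Q = 55916.73.
Ed = (dQ/dp)·(p/Q) = (-405.82) × (197/55916.73) = -1.42974…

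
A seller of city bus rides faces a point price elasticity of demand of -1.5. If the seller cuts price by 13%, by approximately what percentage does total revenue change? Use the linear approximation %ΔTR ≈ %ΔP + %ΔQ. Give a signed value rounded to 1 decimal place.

%ΔQ ≈ Ed × %ΔP = (-1.5) × (-13%) = +19.5000%
%ΔTR ≈ %ΔP + %ΔQ = (-13%) + (+19.5000%) = +6.5000%

+6.5%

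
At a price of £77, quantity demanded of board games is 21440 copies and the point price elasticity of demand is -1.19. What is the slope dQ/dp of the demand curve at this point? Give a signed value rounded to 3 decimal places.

Ed = (dQ/dp)·(p/Q) ⇒ dQ/dp = Ed·Q/p = (-1.19)·21440/77 = -331.34545…

-331.345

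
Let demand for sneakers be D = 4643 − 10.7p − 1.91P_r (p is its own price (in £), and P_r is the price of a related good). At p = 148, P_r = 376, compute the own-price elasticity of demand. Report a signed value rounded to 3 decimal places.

-0.676

At the given values, D = 4643 − 10.7(148) − 1.91(376) = 2341.24.
∂D/∂p = −10.7.
E = (-10.7) × (148/2341.24) = -0.67639…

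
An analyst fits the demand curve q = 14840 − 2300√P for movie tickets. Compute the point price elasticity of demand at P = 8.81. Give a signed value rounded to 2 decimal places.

dq/dP = −2300/(2√P) = -387.445. At P = 8.81, q = 8013.22.
Ed = (dq/dP)·(P/q) = (-387.445) × (8.81/8013.22) = -0.4259…

-0.43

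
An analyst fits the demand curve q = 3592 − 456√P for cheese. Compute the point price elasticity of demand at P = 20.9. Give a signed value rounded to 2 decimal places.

-0.69

dq/dP = −456/(2√P) = -49.8726. At P = 20.9, q = 1507.33.
Ed = (dq/dP)·(P/q) = (-49.8726) × (20.9/1507.33) = -0.6915…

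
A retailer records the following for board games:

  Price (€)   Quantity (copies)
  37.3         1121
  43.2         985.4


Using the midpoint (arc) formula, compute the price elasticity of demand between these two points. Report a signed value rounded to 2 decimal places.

%ΔQ = (985.4 − 1121) / [(1121 + 985.4)/2] = -135.6/1053.2 = -0.128750…
%ΔP = (43.2 − 37.3) / [(37.3 + 43.2)/2] = 5.9/40.25 = 0.146583…
Arc Ed = %ΔQ / %ΔP = (-135.6/1053.2) / (5.9/40.25) = -0.8783…

-0.88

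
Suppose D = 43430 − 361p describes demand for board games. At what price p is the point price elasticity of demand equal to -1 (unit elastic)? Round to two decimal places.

Ed = −361p/(43430 − 361p). Set this equal to -1:
361p = 1·(43430 − 361p) ⇒ 361p(1 + 1) = 1·43430
p = 1·43430 / (361·2) = 60.1523…

60.15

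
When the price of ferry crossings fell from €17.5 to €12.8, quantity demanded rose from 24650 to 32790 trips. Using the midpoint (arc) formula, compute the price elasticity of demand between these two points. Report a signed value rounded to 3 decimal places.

-0.914

%ΔQ = (32790 − 24650) / [(24650 + 32790)/2] = 8140/28720 = 0.283426…
%ΔP = (12.8 − 17.5) / [(17.5 + 12.8)/2] = -4.7/15.15 = -0.310231…
Arc Ed = %ΔQ / %ΔP = (8140/28720) / (-4.7/15.15) = -0.91359…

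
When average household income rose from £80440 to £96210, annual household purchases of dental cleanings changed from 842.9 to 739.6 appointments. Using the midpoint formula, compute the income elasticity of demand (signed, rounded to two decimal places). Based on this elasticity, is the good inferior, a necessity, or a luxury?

%ΔQ = (739.6 − 842.9)/[( 842.9 + 739.6)/2] = -103.3/791.25 = -0.130552…
%ΔIncome = (96210 − 80440)/[( 80440 + 96210)/2] = 15770/88325 = 0.178545…
E_income = (-103.3/791.25) / (15770/88325) = -0.7312…
E_income < 0 ⇒ inferior good.

-0.73; inferior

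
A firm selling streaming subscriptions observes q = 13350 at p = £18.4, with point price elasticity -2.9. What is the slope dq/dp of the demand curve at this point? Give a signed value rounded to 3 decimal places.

Ed = (dq/dp)·(p/q) ⇒ dq/dp = Ed·q/p = (-2.9)·13350/18.4 = -2104.07608…

-2104.076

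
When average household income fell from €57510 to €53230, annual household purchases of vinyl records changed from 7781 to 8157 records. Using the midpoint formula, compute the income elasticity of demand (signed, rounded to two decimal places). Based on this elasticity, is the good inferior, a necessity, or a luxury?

%ΔQ = (8157 − 7781)/[( 7781 + 8157)/2] = 376/7969 = 0.047182…
%ΔIncome = (53230 − 57510)/[( 57510 + 53230)/2] = -4280/55370 = -0.077298…
E_income = (376/7969) / (-4280/55370) = -0.6104…
E_income < 0 ⇒ inferior good.

-0.61; inferior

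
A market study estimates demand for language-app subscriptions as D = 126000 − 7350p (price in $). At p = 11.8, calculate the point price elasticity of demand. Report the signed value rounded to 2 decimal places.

-2.21

dD/dp = −7350. At p = 11.8, D = 126000 − 7350(11.8) = 39270.
Ed = (dD/dp)·(p/D) = −7350 × (11.8/39270) = -2.2085…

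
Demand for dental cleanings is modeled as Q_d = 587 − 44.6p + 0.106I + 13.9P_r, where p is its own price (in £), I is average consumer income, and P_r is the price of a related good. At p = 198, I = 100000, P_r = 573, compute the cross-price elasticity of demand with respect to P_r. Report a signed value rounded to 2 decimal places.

0.77

At the given values, Q_d = 587 − 44.6(198) + 0.106(100000) + 13.9(573) = 10320.9.
∂Q_d/∂P_r = 13.9.
E = (13.9) × (573/10320.9) = 0.7717…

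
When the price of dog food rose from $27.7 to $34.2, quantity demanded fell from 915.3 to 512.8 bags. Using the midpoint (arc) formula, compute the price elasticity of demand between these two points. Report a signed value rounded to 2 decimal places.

-2.68

%ΔQ = (512.8 − 915.3) / [(915.3 + 512.8)/2] = -402.5/714.05 = -0.563686…
%ΔP = (34.2 − 27.7) / [(27.7 + 34.2)/2] = 6.5/30.95 = 0.210016…
Arc Ed = %ΔQ / %ΔP = (-402.5/714.05) / (6.5/30.95) = -2.6840…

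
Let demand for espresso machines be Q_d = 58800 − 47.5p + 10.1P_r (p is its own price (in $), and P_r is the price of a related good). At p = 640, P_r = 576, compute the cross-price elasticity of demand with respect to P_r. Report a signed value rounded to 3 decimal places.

0.170

At the given values, Q_d = 58800 − 47.5(640) + 10.1(576) = 34217.6.
∂Q_d/∂P_r = 10.1.
E = (10.1) × (576/34217.6) = 0.17001…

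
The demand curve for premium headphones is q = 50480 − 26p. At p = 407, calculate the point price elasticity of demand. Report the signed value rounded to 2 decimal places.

-0.27

dq/dp = −26. At p = 407, q = 50480 − 26(407) = 39898.
Ed = (dq/dp)·(p/q) = −26 × (407/39898) = -0.2652…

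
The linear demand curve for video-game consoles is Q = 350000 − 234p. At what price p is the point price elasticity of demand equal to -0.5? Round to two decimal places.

498.58

Ed = −234p/(350000 − 234p). Set this equal to -0.5:
234p = 0.5·(350000 − 234p) ⇒ 234p(1 + 0.5) = 0.5·350000
p = 0.5·350000 / (234·1.5) = 498.5754…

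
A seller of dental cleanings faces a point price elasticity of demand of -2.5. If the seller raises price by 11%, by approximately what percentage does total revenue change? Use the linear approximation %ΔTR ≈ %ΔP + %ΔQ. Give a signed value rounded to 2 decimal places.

%ΔQ ≈ Ed × %ΔP = (-2.5) × (+11%) = -27.5000%
%ΔTR ≈ %ΔP + %ΔQ = (+11%) + (-27.5000%) = -16.5000%

-16.50%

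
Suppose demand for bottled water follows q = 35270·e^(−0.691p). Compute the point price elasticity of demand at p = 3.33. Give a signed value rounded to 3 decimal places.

dq/dp = −0.691·q = -2440.95. At p = 3.33, q = 3532.49.
Ed = (dq/dp)·(p/q) = (-2440.95) × (3.33/3532.49) = -2.30103

-2.301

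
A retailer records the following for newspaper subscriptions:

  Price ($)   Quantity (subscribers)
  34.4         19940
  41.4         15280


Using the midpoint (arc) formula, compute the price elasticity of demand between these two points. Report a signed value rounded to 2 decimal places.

%ΔQ = (15280 − 19940) / [(19940 + 15280)/2] = -4660/17610 = -0.264622…
%ΔP = (41.4 − 34.4) / [(34.4 + 41.4)/2] = 7/37.9 = 0.184696…
Arc Ed = %ΔQ / %ΔP = (-4660/17610) / (7/37.9) = -1.4327…

-1.43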